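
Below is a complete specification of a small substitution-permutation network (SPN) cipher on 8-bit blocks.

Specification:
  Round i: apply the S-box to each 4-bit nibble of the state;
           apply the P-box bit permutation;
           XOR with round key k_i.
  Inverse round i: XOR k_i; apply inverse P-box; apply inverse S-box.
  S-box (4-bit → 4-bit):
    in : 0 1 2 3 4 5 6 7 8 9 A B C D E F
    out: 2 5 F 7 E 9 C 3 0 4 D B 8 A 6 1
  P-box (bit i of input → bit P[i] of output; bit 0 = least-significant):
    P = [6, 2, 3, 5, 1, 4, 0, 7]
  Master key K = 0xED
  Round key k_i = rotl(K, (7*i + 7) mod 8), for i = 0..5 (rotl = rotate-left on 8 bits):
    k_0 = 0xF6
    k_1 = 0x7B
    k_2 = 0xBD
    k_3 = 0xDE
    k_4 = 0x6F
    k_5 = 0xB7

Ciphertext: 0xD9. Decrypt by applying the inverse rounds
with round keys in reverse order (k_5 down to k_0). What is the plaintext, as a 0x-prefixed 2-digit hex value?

s_0 = ciphertext = 0xD9
s_1 = InvRound(s_0, k_5) = 0xF2
s_2 = InvRound(s_1, k_4) = 0x4E
s_3 = InvRound(s_2, k_3) = 0xD8
s_4 = InvRound(s_3, k_2) = 0x9B
s_5 = InvRound(s_4, k_1) = 0xC5
s_6 = InvRound(s_5, k_0) = 0x3C

0x3C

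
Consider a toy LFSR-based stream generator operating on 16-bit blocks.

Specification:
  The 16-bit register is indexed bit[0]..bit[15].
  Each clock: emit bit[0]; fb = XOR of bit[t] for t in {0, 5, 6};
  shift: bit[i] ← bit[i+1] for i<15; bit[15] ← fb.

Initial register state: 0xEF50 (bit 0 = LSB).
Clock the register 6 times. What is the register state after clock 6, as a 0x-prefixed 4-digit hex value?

0x5FBD

reg_0 = 0xEF50
clock 1: out=0, reg = 0xF7A8
clock 2: out=0, reg = 0xFBD4
clock 3: out=0, reg = 0xFDEA
clock 4: out=0, reg = 0x7EF5
clock 5: out=1, reg = 0xBF7A
clock 6: out=0, reg = 0x5FBD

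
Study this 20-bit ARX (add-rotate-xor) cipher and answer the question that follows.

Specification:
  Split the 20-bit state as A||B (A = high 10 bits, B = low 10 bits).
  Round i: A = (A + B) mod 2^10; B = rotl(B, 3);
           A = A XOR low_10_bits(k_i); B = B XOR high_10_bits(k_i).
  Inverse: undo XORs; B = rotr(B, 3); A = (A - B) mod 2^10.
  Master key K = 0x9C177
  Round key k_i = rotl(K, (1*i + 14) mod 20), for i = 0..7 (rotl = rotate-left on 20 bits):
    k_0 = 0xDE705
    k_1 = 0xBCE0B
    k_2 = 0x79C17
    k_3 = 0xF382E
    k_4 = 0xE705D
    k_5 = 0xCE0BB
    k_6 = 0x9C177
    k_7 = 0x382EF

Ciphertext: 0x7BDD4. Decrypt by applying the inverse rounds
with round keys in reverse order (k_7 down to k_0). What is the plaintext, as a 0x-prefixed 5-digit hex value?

s_0 = ciphertext = 0x7BDD4
s_1 = InvRound(s_0, k_7) = 0x36A26
s_2 = InvRound(s_1, k_6) = 0xA8F0A
s_3 = InvRound(s_2, k_5) = 0x44906
s_4 = InvRound(s_3, k_4) = 0xFF153
s_5 = InvRound(s_4, k_3) = 0x3FED3
s_6 = InvRound(s_5, k_2) = 0xA0A66
s_7 = InvRound(s_6, k_1) = 0x7DE92
s_8 = InvRound(s_7, k_0) = 0x4D5BD

0x4D5BD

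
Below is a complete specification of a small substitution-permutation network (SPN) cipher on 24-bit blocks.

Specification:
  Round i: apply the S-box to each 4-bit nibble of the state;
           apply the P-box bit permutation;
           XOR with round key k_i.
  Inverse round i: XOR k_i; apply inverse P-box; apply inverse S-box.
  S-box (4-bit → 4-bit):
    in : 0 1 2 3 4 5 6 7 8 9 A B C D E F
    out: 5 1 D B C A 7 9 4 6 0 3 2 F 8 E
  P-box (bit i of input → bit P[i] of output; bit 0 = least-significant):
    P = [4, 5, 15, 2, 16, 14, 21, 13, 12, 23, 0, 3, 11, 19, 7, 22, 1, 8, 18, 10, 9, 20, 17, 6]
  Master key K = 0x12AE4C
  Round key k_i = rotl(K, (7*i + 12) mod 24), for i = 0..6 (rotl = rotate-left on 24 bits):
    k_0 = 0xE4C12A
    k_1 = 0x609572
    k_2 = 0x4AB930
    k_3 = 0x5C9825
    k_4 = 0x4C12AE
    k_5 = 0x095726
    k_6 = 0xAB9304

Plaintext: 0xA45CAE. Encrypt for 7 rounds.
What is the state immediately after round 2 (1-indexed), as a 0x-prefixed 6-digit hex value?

s_0 = plaintext = 0xA45CAE
s_1 = Round(s_0, k_0) = 0x28C52E
s_2 = Round(s_1, k_1) = 0xCFB73E
s_3 = Round(s_2, k_2) = 0x57C43C
s_4 = Round(s_3, k_3) = 0x45FC4E
s_5 = Round(s_4, k_4) = 0xA6376A
s_6 = Round(s_5, k_5) = 0x640E2C
s_7 = Round(s_6, k_6) = 0x9CBDAC

0xCFB73E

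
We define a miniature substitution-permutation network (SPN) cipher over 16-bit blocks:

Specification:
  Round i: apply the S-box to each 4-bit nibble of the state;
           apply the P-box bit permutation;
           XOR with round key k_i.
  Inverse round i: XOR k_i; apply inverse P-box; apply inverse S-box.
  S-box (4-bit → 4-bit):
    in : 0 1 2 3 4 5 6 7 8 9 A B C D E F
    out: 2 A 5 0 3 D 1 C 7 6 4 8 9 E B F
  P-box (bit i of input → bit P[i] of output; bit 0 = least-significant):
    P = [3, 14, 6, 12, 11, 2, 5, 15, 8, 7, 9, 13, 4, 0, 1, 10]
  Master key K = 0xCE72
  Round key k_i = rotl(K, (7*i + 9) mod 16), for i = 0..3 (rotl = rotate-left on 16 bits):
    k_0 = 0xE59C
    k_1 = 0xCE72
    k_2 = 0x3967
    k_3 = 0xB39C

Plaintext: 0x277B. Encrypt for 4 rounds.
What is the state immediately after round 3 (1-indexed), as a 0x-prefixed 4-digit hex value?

0x76AB

s_0 = plaintext = 0x277B
s_1 = Round(s_0, k_0) = 0x57AE
s_2 = Round(s_1, k_1) = 0xB848
s_3 = Round(s_2, k_2) = 0x76AB
s_4 = Round(s_3, k_3) = 0xA6BE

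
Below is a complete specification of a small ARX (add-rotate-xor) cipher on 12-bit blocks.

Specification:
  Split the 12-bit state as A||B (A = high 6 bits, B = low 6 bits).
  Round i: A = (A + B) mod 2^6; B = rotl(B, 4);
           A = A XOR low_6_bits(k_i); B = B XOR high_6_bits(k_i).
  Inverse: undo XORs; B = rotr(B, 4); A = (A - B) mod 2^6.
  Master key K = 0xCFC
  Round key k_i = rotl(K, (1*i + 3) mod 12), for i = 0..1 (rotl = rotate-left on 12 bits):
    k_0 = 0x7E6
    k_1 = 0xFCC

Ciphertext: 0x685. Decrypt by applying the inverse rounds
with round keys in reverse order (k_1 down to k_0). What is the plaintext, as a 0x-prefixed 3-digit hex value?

s_0 = ciphertext = 0x685
s_1 = InvRound(s_0, k_1) = 0xAEB
s_2 = InvRound(s_1, k_0) = 0xE93

0xE93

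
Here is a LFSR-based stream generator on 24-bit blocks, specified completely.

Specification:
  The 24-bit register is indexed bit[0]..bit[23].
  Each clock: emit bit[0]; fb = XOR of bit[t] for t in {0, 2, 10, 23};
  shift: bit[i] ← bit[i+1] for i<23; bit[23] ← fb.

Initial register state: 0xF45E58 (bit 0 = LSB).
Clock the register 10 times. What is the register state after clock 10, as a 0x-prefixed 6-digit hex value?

reg_0 = 0xF45E58
clock 1: out=0, reg = 0x7A2F2C
clock 2: out=0, reg = 0x3D1796
clock 3: out=0, reg = 0x1E8BCB
clock 4: out=1, reg = 0x8F45E5
clock 5: out=1, reg = 0x47A2F2
clock 6: out=0, reg = 0x23D179
clock 7: out=1, reg = 0x91E8BC
clock 8: out=0, reg = 0x48F45E
clock 9: out=0, reg = 0x247A2F
clock 10: out=1, reg = 0x123D17

0x123D17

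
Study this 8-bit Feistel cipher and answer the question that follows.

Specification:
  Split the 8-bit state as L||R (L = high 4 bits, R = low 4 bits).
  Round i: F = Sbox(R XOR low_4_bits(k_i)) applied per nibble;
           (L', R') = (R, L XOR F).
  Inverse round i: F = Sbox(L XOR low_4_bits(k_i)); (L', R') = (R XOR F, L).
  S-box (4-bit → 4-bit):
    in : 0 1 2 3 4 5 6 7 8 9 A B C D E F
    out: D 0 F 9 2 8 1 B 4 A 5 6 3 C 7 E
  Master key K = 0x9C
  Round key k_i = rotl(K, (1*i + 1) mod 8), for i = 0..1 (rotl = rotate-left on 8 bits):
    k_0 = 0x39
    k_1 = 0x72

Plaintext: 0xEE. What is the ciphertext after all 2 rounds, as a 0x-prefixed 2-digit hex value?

s_0 = plaintext = 0xEE
s_1 = Round(s_0, k_0) = 0xE5
s_2 = Round(s_1, k_1) = 0x55

0x55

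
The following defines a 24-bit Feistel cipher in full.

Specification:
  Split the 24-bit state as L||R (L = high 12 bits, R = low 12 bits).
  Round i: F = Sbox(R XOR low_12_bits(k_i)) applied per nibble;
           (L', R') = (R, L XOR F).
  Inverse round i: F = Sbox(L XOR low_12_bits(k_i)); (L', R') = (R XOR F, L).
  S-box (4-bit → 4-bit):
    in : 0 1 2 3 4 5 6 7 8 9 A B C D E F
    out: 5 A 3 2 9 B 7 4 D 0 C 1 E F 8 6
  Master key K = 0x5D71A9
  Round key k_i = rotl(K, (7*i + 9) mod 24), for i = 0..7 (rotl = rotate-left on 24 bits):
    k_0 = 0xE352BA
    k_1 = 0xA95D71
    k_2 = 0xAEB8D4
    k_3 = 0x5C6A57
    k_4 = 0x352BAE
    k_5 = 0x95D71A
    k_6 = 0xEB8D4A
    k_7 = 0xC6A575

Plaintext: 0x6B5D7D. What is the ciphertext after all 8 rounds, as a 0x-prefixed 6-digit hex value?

s_0 = plaintext = 0x6B5D7D
s_1 = Round(s_0, k_0) = 0xD7D051
s_2 = Round(s_1, k_1) = 0x051248
s_3 = Round(s_2, k_2) = 0x248C5F
s_4 = Round(s_3, k_3) = 0xC5F515
s_5 = Round(s_4, k_4) = 0x51544E
s_6 = Round(s_5, k_5) = 0x44E7AC
s_7 = Round(s_6, k_6) = 0x7AC8C9
s_8 = Round(s_7, k_7) = 0x8C98B2

0x8C98B2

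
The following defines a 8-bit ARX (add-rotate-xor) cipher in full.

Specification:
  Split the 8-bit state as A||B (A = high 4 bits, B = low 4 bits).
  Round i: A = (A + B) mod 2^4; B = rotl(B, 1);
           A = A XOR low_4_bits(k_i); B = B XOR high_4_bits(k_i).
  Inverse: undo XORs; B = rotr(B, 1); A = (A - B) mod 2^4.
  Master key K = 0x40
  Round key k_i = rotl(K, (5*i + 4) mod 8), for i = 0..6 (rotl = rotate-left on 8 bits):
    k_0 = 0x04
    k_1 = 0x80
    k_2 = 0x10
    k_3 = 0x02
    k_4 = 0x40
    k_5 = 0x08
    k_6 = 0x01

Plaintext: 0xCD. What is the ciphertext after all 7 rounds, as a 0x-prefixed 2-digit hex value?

0xBF

s_0 = plaintext = 0xCD
s_1 = Round(s_0, k_0) = 0xDB
s_2 = Round(s_1, k_1) = 0x8F
s_3 = Round(s_2, k_2) = 0x7E
s_4 = Round(s_3, k_3) = 0x7D
s_5 = Round(s_4, k_4) = 0x4F
s_6 = Round(s_5, k_5) = 0xBF
s_7 = Round(s_6, k_6) = 0xBF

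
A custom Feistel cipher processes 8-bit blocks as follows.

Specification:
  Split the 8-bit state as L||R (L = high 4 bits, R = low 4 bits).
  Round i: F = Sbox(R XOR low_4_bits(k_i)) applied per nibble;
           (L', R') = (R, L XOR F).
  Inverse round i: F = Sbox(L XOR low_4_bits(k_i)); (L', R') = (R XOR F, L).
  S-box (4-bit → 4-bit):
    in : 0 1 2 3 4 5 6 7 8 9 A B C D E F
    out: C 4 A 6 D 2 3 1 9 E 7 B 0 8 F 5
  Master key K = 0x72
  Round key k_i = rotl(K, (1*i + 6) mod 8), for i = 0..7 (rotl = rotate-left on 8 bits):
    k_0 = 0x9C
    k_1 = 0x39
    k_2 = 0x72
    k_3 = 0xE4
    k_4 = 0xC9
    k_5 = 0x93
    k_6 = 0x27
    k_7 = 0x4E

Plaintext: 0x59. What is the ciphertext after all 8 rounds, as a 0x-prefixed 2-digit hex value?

0x62

s_0 = plaintext = 0x59
s_1 = Round(s_0, k_0) = 0x97
s_2 = Round(s_1, k_1) = 0x76
s_3 = Round(s_2, k_2) = 0x6A
s_4 = Round(s_3, k_3) = 0xA9
s_5 = Round(s_4, k_4) = 0x96
s_6 = Round(s_5, k_5) = 0x6B
s_7 = Round(s_6, k_6) = 0xB6
s_8 = Round(s_7, k_7) = 0x62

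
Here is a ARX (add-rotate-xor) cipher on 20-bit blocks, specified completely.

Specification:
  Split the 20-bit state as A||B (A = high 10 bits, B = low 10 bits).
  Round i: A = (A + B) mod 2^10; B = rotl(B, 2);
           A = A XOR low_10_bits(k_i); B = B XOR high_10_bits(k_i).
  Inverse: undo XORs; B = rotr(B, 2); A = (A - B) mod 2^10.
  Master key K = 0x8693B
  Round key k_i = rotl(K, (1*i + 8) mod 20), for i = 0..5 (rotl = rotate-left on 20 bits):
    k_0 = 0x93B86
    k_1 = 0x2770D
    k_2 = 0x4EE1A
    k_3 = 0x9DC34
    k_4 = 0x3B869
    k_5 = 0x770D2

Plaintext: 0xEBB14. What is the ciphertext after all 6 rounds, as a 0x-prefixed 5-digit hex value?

0x420F4

s_0 = plaintext = 0xEBB14
s_1 = Round(s_0, k_0) = 0x5121D
s_2 = Round(s_1, k_1) = 0x1B0EB
s_3 = Round(s_2, k_2) = 0xD3697
s_4 = Round(s_3, k_3) = 0x74029
s_5 = Round(s_4, k_4) = 0x6404A
s_6 = Round(s_5, k_5) = 0x420F4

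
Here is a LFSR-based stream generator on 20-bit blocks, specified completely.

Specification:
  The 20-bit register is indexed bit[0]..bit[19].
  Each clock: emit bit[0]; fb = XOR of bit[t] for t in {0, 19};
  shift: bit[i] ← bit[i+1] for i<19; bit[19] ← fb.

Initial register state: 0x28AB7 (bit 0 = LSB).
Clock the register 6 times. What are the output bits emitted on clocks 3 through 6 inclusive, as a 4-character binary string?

reg_0 = 0x28AB7
clock 1: out=1, reg = 0x9455B
clock 2: out=1, reg = 0x4A2AD
clock 3: out=1, reg = 0xA5156
clock 4: out=0, reg = 0xD28AB
clock 5: out=1, reg = 0x69455
clock 6: out=1, reg = 0xB4A2A

1011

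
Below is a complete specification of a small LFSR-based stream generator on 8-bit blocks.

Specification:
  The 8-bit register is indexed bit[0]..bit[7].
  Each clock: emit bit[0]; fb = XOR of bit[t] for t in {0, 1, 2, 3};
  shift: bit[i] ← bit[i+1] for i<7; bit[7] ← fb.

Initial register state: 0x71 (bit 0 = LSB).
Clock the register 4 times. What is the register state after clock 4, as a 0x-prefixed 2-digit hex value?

0xB7

reg_0 = 0x71
clock 1: out=1, reg = 0xB8
clock 2: out=0, reg = 0xDC
clock 3: out=0, reg = 0x6E
clock 4: out=0, reg = 0xB7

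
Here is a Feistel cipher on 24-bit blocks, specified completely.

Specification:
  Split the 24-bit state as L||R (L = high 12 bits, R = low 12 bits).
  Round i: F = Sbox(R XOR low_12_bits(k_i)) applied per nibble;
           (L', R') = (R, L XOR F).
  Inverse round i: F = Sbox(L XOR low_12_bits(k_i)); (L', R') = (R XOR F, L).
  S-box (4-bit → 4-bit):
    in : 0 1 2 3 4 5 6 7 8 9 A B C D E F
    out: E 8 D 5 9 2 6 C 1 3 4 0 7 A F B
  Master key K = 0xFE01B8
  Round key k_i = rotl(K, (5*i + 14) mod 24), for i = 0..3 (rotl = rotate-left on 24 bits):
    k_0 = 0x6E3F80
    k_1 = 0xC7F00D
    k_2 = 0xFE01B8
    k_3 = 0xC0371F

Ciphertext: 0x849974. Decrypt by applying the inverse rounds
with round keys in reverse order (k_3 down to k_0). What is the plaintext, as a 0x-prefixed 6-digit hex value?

0x11A85C

s_0 = ciphertext = 0x849974
s_1 = InvRound(s_0, k_3) = 0x252849
s_2 = InvRound(s_1, k_2) = 0xDBD252
s_3 = InvRound(s_2, k_1) = 0x85CDBD
s_4 = InvRound(s_3, k_0) = 0x11A85C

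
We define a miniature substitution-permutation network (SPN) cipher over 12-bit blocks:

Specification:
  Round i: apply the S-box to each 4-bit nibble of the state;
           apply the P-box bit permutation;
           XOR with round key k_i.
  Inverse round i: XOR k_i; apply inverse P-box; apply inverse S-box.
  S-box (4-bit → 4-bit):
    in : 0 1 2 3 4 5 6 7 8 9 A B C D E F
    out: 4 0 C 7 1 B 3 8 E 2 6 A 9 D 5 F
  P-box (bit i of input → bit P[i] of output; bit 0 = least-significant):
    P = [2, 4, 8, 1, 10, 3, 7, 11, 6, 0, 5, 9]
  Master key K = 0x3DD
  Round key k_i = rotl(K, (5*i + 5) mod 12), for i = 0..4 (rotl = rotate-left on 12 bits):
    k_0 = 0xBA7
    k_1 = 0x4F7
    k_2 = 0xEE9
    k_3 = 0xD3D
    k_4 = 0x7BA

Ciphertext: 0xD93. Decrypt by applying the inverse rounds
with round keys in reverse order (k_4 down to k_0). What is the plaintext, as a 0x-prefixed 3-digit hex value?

s_0 = ciphertext = 0xD93
s_1 = InvRound(s_0, k_4) = 0x8B1
s_2 = InvRound(s_1, k_3) = 0x13E
s_3 = InvRound(s_2, k_2) = 0x5DF
s_4 = InvRound(s_3, k_1) = 0x090
s_5 = InvRound(s_4, k_0) = 0x87F

0x87F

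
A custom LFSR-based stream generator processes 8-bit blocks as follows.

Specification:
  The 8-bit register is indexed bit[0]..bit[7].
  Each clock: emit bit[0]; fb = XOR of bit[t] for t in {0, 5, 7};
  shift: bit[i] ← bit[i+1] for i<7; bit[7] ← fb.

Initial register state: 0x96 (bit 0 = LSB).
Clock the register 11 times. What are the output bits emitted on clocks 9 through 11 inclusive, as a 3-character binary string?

reg_0 = 0x96
clock 1: out=0, reg = 0xCB
clock 2: out=1, reg = 0x65
clock 3: out=1, reg = 0x32
clock 4: out=0, reg = 0x99
clock 5: out=1, reg = 0x4C
clock 6: out=0, reg = 0x26
clock 7: out=0, reg = 0x93
clock 8: out=1, reg = 0x49
clock 9: out=1, reg = 0xA4
clock 10: out=0, reg = 0x52
clock 11: out=0, reg = 0x29

100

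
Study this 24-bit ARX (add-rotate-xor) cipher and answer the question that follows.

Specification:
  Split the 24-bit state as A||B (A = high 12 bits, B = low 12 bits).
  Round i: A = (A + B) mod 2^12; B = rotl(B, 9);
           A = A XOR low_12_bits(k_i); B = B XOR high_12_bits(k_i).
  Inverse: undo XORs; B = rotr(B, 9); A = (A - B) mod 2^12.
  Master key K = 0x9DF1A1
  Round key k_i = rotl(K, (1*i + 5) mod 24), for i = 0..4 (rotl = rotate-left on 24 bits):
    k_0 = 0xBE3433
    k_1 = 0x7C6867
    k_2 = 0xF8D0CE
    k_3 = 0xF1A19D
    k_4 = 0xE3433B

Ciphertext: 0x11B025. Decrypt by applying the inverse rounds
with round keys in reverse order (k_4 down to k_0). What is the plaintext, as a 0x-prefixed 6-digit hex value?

0xD2FAE6

s_0 = ciphertext = 0x11B025
s_1 = InvRound(s_0, k_4) = 0x19108F
s_2 = InvRound(s_1, k_3) = 0x35DCAF
s_3 = InvRound(s_2, k_2) = 0xA82911
s_4 = InvRound(s_3, k_1) = 0xC266BF
s_5 = InvRound(s_4, k_0) = 0xD2FAE6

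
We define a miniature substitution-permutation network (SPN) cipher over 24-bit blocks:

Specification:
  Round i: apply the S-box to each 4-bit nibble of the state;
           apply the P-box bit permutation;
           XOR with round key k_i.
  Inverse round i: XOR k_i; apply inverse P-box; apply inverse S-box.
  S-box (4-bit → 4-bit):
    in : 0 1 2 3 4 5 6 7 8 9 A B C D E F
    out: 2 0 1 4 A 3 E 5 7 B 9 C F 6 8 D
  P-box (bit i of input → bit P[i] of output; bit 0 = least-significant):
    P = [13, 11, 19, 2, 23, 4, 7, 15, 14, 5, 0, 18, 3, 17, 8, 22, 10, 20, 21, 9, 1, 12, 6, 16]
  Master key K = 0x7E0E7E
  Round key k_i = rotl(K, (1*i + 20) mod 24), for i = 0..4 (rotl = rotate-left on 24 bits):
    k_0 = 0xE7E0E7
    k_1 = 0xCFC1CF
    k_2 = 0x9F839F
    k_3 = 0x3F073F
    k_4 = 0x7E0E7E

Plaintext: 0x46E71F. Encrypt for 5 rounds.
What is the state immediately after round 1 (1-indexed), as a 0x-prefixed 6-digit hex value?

s_0 = plaintext = 0x46E71F
s_1 = Round(s_0, k_0) = 0x9E92E2
s_2 = Round(s_1, k_1) = 0x8C33C5
s_3 = Round(s_2, k_2) = 0x2F3C4C
s_4 = Round(s_3, k_3) = 0x13E808
s_5 = Round(s_4, k_4) = 0x16664F

0x9E92E2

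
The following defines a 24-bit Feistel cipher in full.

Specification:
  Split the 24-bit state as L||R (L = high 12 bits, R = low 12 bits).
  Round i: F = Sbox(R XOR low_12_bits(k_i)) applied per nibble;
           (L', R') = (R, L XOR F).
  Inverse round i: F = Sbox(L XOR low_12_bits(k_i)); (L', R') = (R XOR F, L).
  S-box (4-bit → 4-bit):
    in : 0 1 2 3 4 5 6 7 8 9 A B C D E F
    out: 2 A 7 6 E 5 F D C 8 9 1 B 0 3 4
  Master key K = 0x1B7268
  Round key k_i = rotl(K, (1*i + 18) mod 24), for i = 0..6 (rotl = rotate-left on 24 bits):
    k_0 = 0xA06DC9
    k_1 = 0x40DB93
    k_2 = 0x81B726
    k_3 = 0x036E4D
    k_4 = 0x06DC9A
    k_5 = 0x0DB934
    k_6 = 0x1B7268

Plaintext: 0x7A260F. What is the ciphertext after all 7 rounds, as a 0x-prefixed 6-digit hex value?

0x4F233E

s_0 = plaintext = 0x7A260F
s_1 = Round(s_0, k_0) = 0x60F61D
s_2 = Round(s_1, k_1) = 0x61D6CC
s_3 = Round(s_2, k_2) = 0x6CCC24
s_4 = Round(s_3, k_3) = 0xC24134
s_5 = Round(s_4, k_4) = 0x134CB7
s_6 = Round(s_5, k_5) = 0xCB74F2
s_7 = Round(s_6, k_6) = 0x4F233E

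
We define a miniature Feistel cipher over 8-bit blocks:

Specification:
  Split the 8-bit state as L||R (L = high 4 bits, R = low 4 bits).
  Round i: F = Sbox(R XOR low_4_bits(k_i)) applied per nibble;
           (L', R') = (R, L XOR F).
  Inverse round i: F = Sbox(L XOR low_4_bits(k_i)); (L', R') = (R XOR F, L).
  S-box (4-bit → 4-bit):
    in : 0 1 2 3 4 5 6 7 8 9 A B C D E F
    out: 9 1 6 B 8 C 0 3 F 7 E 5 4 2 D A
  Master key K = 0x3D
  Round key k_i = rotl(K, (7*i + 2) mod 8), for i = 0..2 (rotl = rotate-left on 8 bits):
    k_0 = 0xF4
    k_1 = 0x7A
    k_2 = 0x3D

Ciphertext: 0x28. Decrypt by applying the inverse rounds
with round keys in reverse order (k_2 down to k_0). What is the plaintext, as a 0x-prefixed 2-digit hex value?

0x5D

s_0 = ciphertext = 0x28
s_1 = InvRound(s_0, k_2) = 0x22
s_2 = InvRound(s_1, k_1) = 0xD2
s_3 = InvRound(s_2, k_0) = 0x5D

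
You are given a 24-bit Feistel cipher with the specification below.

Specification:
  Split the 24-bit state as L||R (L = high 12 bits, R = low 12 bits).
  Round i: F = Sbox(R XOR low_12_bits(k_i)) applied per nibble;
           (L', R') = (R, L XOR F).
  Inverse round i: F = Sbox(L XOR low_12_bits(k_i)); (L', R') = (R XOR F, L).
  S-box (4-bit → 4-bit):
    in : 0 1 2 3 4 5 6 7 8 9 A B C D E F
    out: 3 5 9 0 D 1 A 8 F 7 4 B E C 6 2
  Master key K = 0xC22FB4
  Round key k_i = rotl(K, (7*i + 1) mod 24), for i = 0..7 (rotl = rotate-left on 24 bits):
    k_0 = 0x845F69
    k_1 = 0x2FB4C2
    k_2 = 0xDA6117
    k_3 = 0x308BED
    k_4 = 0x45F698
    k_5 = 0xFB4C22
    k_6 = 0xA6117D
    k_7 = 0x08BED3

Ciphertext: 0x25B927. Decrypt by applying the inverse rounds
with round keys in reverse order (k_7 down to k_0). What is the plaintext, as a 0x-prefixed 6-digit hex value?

0x251214

s_0 = ciphertext = 0x25B927
s_1 = InvRound(s_0, k_7) = 0x7D825B
s_2 = InvRound(s_1, k_6) = 0x81A7D8
s_3 = InvRound(s_2, k_5) = 0xAD781A
s_4 = InvRound(s_3, k_4) = 0x6C8AD7
s_5 = InvRound(s_4, k_3) = 0x6466C8
s_6 = InvRound(s_5, k_2) = 0xEDD646
s_7 = InvRound(s_6, k_1) = 0x214EDD
s_8 = InvRound(s_7, k_0) = 0x251214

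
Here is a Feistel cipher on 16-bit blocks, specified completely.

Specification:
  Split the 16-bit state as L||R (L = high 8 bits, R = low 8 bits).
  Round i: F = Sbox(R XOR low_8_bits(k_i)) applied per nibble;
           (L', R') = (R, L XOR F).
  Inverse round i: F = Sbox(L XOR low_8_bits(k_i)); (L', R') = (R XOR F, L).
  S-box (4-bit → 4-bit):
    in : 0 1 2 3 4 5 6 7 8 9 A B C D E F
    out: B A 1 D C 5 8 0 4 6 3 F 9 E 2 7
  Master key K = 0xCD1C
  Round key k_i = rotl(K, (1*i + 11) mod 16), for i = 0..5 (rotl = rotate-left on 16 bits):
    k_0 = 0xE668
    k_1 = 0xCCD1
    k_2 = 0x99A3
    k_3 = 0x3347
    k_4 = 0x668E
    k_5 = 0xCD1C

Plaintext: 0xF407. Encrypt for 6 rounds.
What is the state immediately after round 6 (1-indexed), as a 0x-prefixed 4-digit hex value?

s_0 = plaintext = 0xF407
s_1 = Round(s_0, k_0) = 0x0773
s_2 = Round(s_1, k_1) = 0x7336
s_3 = Round(s_2, k_2) = 0x3616
s_4 = Round(s_3, k_3) = 0x166C
s_5 = Round(s_4, k_4) = 0x6C37
s_6 = Round(s_5, k_5) = 0x3773

0x3773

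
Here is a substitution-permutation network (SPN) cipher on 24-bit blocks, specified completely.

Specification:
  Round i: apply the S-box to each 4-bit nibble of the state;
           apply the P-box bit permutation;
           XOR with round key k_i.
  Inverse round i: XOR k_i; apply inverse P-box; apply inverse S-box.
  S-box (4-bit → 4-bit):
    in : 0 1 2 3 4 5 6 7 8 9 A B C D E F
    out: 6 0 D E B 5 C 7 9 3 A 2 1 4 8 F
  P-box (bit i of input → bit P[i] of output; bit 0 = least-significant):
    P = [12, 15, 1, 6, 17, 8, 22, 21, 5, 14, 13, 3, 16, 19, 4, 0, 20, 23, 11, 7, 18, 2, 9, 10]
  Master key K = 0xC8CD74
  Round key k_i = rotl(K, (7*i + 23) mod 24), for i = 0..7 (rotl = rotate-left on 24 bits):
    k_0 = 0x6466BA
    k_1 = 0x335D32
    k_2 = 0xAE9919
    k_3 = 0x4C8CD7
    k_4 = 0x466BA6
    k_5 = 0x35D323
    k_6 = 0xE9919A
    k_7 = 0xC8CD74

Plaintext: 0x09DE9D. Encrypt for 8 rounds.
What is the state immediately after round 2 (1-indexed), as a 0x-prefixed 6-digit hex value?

0x17E2C7

s_0 = plaintext = 0x09DE9D
s_1 = Round(s_0, k_0) = 0xF665A4
s_2 = Round(s_1, k_1) = 0x17E2C7
s_3 = Round(s_2, k_2) = 0x3C2132
s_4 = Round(s_3, k_3) = 0x3D9B80
s_5 = Round(s_4, k_4) = 0x6DA5A0
s_6 = Round(s_5, k_5) = 0x1D7C00
s_7 = Round(s_6, k_6) = 0xA018A8
s_8 = Round(s_7, k_7) = 0x68D018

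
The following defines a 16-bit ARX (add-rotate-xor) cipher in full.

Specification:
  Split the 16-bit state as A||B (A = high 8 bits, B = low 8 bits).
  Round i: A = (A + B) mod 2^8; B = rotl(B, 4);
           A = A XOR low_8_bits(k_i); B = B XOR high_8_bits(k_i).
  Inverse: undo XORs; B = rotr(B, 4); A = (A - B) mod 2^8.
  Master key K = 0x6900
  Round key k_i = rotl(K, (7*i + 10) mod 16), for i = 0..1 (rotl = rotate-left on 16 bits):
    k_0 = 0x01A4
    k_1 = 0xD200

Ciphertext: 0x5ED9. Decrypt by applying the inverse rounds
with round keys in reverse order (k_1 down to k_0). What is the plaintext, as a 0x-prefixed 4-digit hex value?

s_0 = ciphertext = 0x5ED9
s_1 = InvRound(s_0, k_1) = 0xAEB0
s_2 = InvRound(s_1, k_0) = 0xEF1B

0xEF1B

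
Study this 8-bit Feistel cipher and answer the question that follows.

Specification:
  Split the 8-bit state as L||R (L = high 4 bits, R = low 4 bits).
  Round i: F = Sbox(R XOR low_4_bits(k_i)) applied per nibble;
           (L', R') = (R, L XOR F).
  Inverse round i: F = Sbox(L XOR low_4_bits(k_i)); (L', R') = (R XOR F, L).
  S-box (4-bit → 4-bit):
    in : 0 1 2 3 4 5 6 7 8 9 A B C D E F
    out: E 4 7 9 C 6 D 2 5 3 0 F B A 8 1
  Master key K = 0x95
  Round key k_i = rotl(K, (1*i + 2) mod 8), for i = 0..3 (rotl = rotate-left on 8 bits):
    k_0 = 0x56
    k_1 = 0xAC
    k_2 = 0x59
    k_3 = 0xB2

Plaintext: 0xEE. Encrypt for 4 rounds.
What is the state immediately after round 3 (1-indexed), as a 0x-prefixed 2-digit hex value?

0xCD

s_0 = plaintext = 0xEE
s_1 = Round(s_0, k_0) = 0xEB
s_2 = Round(s_1, k_1) = 0xBC
s_3 = Round(s_2, k_2) = 0xCD
s_4 = Round(s_3, k_3) = 0xDD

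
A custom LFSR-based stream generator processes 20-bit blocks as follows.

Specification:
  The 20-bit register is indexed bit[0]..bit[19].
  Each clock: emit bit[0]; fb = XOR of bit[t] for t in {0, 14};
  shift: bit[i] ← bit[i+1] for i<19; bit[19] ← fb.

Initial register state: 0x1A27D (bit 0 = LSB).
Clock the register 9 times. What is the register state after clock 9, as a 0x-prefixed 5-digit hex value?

0x5D8D1

reg_0 = 0x1A27D
clock 1: out=1, reg = 0x8D13E
clock 2: out=0, reg = 0xC689F
clock 3: out=1, reg = 0x6344F
clock 4: out=1, reg = 0xB1A27
clock 5: out=1, reg = 0xD8D13
clock 6: out=1, reg = 0xEC689
clock 7: out=1, reg = 0x76344
clock 8: out=0, reg = 0xBB1A2
clock 9: out=0, reg = 0x5D8D1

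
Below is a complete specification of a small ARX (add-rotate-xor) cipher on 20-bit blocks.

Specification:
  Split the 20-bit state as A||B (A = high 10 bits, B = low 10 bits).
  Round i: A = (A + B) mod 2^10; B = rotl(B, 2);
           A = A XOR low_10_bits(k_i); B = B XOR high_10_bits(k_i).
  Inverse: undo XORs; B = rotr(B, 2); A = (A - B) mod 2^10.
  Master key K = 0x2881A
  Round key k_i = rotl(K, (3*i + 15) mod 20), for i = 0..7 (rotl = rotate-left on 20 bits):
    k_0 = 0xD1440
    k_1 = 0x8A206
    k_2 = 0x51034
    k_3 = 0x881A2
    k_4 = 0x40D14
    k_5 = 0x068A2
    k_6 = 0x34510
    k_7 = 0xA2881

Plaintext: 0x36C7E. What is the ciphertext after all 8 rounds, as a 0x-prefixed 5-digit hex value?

0x4120A

s_0 = plaintext = 0x36C7E
s_1 = Round(s_0, k_0) = 0x466BD
s_2 = Round(s_1, k_1) = 0x740DE
s_3 = Round(s_2, k_2) = 0xA6A3C
s_4 = Round(s_3, k_3) = 0x5D2D2
s_5 = Round(s_4, k_4) = 0x54A49
s_6 = Round(s_5, k_5) = 0xCE53C
s_7 = Round(s_6, k_6) = 0x59420
s_8 = Round(s_7, k_7) = 0x4120A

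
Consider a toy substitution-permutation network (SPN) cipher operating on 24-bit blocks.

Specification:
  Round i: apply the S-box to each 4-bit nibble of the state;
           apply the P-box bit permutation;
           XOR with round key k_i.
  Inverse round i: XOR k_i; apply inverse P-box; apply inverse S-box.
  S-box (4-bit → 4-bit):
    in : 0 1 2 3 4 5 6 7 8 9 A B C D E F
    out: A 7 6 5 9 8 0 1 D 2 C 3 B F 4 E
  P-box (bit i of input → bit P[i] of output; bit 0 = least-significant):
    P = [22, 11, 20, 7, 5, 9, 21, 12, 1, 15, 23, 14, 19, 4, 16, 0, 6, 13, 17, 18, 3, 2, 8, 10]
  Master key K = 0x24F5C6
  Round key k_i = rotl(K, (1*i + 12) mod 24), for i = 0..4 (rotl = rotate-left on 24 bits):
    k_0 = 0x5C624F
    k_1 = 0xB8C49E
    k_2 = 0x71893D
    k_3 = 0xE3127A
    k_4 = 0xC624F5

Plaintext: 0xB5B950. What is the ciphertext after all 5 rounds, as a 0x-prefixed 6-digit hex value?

0xEA12B9

s_0 = plaintext = 0xB5B950
s_1 = Round(s_0, k_0) = 0x50FAD3
s_2 = Round(s_1, k_1) = 0x4DB2AF
s_3 = Round(s_2, k_2) = 0xCF35E5
s_4 = Round(s_3, k_3) = 0xCC76F6
s_5 = Round(s_4, k_4) = 0xEA12B9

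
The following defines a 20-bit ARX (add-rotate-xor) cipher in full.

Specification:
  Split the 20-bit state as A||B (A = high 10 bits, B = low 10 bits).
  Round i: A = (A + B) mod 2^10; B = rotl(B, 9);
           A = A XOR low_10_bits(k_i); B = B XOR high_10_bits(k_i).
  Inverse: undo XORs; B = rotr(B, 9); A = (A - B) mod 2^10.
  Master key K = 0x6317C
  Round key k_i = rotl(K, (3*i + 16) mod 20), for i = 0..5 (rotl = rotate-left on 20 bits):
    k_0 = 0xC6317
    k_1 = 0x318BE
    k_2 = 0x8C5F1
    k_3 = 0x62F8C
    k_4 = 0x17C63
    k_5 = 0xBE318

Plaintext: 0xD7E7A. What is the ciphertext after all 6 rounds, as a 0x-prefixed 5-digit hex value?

s_0 = plaintext = 0xD7E7A
s_1 = Round(s_0, k_0) = 0xB3A25
s_2 = Round(s_1, k_1) = 0x137D4
s_3 = Round(s_2, k_2) = 0x743DB
s_4 = Round(s_3, k_3) = 0x89E66
s_5 = Round(s_4, k_4) = 0x3B96C
s_6 = Round(s_5, k_5) = 0x50A4E

0x50A4E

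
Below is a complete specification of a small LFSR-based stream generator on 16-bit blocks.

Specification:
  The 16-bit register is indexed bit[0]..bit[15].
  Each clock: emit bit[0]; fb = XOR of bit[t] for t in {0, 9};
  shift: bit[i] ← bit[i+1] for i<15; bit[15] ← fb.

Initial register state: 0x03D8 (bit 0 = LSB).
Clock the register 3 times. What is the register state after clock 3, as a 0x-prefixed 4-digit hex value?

0x207B

reg_0 = 0x03D8
clock 1: out=0, reg = 0x81EC
clock 2: out=0, reg = 0x40F6
clock 3: out=0, reg = 0x207B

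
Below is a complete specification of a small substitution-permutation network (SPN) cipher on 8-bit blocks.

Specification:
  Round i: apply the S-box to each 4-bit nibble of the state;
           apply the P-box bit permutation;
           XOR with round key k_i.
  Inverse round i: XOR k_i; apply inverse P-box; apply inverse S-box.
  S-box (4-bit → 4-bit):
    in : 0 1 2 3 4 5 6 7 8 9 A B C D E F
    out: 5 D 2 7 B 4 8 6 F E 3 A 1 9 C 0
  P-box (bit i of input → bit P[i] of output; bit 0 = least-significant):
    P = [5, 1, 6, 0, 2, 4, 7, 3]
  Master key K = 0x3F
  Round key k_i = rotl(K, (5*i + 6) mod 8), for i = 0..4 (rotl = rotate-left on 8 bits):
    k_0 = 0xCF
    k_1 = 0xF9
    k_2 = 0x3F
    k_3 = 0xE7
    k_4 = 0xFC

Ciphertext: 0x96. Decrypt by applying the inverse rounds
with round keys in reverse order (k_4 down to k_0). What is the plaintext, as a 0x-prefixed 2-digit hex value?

0x71

s_0 = ciphertext = 0x96
s_1 = InvRound(s_0, k_4) = 0x63
s_2 = InvRound(s_1, k_3) = 0x0F
s_3 = InvRound(s_2, k_2) = 0x2C
s_4 = InvRound(s_3, k_1) = 0x3E
s_5 = InvRound(s_4, k_0) = 0x71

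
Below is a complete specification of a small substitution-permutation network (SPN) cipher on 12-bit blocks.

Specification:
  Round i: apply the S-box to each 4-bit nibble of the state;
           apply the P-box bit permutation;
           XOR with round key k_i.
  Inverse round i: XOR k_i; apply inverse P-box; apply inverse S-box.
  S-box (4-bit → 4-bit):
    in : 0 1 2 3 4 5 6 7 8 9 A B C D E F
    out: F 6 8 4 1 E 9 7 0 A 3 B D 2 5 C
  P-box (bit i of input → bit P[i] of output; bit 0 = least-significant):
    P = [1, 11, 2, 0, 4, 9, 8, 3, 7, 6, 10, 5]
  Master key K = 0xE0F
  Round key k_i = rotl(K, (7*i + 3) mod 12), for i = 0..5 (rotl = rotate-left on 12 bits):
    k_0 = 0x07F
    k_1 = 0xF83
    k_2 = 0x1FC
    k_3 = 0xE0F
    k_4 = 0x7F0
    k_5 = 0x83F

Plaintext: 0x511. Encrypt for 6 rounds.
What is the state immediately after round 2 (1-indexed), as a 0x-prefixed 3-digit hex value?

s_0 = plaintext = 0x511
s_1 = Round(s_0, k_0) = 0xF1B
s_2 = Round(s_1, k_1) = 0x0A0
s_3 = Round(s_2, k_2) = 0xF0B
s_4 = Round(s_3, k_3) = 0x134
s_5 = Round(s_4, k_4) = 0x2B2
s_6 = Round(s_5, k_5) = 0xA06

0x0A0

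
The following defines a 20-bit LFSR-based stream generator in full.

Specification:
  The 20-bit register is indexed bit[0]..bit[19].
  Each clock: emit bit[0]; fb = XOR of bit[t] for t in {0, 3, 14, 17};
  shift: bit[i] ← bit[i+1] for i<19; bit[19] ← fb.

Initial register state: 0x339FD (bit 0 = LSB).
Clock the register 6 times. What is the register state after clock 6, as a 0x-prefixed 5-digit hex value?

reg_0 = 0x339FD
clock 1: out=1, reg = 0x99CFE
clock 2: out=0, reg = 0xCCE7F
clock 3: out=1, reg = 0xE673F
clock 4: out=1, reg = 0x7339F
clock 5: out=1, reg = 0xB99CF
clock 6: out=1, reg = 0xDCCE7

0xDCCE7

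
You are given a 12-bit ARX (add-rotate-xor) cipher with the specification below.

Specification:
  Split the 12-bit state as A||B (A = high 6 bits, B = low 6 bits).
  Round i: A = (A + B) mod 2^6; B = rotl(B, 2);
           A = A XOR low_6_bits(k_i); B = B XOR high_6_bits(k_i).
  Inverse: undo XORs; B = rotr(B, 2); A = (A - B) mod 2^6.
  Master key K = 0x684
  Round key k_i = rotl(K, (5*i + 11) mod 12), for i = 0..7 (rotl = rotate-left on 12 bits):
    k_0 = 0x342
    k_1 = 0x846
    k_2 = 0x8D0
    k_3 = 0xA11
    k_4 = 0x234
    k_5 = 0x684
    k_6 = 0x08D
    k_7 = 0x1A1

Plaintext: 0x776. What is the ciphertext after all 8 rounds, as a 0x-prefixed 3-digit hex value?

s_0 = plaintext = 0x776
s_1 = Round(s_0, k_0) = 0x456
s_2 = Round(s_1, k_1) = 0x878
s_3 = Round(s_2, k_2) = 0x240
s_4 = Round(s_3, k_3) = 0x628
s_5 = Round(s_4, k_4) = 0xD2A
s_6 = Round(s_5, k_5) = 0x6B0
s_7 = Round(s_6, k_6) = 0x1C1
s_8 = Round(s_7, k_7) = 0xA42

0xA42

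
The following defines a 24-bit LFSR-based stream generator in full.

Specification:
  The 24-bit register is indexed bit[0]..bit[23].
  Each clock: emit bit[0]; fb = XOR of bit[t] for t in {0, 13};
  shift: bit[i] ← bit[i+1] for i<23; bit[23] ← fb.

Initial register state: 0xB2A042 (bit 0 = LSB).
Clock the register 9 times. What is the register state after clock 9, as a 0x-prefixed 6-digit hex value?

0xEBD950

reg_0 = 0xB2A042
clock 1: out=0, reg = 0xD95021
clock 2: out=1, reg = 0xECA810
clock 3: out=0, reg = 0xF65408
clock 4: out=0, reg = 0x7B2A04
clock 5: out=0, reg = 0xBD9502
clock 6: out=0, reg = 0x5ECA81
clock 7: out=1, reg = 0xAF6540
clock 8: out=0, reg = 0xD7B2A0
clock 9: out=0, reg = 0xEBD950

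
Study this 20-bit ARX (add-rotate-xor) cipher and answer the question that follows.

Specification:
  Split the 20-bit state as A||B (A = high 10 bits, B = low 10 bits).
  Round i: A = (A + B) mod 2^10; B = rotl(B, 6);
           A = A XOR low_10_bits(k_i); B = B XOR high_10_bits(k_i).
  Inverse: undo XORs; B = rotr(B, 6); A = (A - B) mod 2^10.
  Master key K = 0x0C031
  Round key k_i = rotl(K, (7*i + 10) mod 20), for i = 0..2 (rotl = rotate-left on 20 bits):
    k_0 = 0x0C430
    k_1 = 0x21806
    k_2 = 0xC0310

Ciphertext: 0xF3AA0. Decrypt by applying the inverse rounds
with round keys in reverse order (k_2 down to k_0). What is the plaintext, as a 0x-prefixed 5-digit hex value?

s_0 = ciphertext = 0xF3AA0
s_1 = InvRound(s_0, k_2) = 0xB6206
s_2 = InvRound(s_1, k_1) = 0xB500A
s_3 = InvRound(s_2, k_0) = 0xCD3B0

0xCD3B0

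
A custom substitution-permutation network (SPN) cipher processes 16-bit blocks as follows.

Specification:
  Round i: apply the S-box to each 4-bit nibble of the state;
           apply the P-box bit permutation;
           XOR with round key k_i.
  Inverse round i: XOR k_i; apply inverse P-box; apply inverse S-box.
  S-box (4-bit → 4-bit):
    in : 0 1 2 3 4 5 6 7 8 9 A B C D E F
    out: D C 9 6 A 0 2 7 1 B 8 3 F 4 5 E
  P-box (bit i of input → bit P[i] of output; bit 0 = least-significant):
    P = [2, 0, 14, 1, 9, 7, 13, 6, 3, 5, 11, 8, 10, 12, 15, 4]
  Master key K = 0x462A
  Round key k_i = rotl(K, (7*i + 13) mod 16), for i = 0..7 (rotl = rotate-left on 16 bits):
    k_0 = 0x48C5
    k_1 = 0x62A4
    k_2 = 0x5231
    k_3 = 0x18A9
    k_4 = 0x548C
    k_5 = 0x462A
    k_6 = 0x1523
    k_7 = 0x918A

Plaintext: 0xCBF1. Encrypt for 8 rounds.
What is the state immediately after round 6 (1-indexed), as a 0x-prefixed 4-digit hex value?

s_0 = plaintext = 0xCBF1
s_1 = Round(s_0, k_0) = 0xBC3F
s_2 = Round(s_1, k_1) = 0x1F0F
s_3 = Round(s_2, k_2) = 0xB942
s_4 = Round(s_3, k_3) = 0x0D47
s_5 = Round(s_4, k_4) = 0x9859
s_6 = Round(s_5, k_5) = 0x5235
s_7 = Round(s_6, k_6) = 0x34AB
s_8 = Round(s_7, k_7) = 0x00EF

0x5235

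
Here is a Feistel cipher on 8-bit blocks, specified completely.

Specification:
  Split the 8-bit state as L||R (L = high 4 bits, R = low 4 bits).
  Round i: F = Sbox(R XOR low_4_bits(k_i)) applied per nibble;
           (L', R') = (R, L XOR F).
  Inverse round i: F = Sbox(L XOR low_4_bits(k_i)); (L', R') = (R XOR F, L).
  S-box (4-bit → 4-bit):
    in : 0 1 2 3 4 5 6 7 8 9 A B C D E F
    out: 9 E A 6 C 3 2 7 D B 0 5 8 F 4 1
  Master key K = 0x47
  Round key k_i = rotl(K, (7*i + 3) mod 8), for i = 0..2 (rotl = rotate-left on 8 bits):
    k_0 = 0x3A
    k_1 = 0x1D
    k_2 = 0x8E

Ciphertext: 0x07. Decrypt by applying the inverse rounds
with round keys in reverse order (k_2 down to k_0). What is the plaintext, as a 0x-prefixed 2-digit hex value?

0x74

s_0 = ciphertext = 0x07
s_1 = InvRound(s_0, k_2) = 0x30
s_2 = InvRound(s_1, k_1) = 0x43
s_3 = InvRound(s_2, k_0) = 0x74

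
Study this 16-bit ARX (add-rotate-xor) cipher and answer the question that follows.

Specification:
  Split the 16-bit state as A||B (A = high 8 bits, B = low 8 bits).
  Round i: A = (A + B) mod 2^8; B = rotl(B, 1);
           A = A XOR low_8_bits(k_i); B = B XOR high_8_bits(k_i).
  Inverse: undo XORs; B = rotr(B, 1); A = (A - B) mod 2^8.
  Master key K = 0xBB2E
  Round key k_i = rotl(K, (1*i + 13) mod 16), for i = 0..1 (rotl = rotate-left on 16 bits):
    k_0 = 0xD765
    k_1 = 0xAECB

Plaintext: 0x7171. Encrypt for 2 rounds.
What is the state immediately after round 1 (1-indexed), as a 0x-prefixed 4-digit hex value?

s_0 = plaintext = 0x7171
s_1 = Round(s_0, k_0) = 0x8735
s_2 = Round(s_1, k_1) = 0x77C4

0x8735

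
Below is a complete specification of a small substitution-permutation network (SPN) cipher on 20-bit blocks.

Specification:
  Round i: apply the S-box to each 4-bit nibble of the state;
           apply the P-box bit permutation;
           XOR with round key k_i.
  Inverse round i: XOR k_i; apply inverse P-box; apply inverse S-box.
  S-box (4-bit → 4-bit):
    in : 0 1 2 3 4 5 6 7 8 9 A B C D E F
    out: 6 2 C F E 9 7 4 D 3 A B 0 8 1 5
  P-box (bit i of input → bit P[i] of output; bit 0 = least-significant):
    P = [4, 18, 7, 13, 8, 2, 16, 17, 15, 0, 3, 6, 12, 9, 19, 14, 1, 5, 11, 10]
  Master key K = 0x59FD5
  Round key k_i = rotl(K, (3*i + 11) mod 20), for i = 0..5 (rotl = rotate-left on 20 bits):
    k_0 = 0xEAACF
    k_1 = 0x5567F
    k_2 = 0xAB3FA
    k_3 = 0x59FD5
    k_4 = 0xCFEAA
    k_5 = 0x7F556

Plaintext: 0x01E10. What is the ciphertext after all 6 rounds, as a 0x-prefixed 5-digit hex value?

s_0 = plaintext = 0x01E10
s_1 = Round(s_0, k_0) = 0xA206B
s_2 = Round(s_1, k_1) = 0x83342
s_3 = Round(s_2, k_2) = 0x14D35
s_4 = Round(s_3, k_3) = 0xEFCA1
s_5 = Round(s_4, k_4) = 0x2EEAC
s_6 = Round(s_5, k_5) = 0x56952

0x56952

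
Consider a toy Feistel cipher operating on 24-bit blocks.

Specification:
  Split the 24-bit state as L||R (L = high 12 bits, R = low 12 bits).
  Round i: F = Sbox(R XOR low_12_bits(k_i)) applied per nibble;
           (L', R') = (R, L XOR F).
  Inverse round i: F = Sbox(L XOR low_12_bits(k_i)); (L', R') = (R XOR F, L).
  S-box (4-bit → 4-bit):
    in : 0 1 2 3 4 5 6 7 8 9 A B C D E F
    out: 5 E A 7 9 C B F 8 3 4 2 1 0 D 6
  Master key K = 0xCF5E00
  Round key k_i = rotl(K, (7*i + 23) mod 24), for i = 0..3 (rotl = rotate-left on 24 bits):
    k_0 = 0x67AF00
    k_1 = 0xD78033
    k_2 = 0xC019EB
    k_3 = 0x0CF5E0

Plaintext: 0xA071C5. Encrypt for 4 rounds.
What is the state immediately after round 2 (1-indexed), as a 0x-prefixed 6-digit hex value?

s_0 = plaintext = 0xA071C5
s_1 = Round(s_0, k_0) = 0x1C571B
s_2 = Round(s_1, k_1) = 0x71BE6D
s_3 = Round(s_2, k_2) = 0xE6D890
s_4 = Round(s_3, k_3) = 0x890E98

0x71BE6D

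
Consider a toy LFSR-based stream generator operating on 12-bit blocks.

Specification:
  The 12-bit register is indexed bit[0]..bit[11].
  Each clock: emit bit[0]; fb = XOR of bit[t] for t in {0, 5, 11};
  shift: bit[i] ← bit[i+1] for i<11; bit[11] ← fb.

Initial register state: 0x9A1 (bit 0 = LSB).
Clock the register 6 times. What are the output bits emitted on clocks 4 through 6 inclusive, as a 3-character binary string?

reg_0 = 0x9A1
clock 1: out=1, reg = 0xCD0
clock 2: out=0, reg = 0xE68
clock 3: out=0, reg = 0x734
clock 4: out=0, reg = 0xB9A
clock 5: out=0, reg = 0xDCD
clock 6: out=1, reg = 0x6E6

001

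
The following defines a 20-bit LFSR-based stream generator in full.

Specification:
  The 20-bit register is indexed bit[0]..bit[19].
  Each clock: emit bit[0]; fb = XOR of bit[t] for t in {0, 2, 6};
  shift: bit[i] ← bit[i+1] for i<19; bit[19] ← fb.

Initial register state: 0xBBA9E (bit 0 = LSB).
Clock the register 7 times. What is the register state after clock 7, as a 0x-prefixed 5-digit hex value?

0xA7775

reg_0 = 0xBBA9E
clock 1: out=0, reg = 0xDDD4F
clock 2: out=1, reg = 0xEEEA7
clock 3: out=1, reg = 0x77753
clock 4: out=1, reg = 0x3BBA9
clock 5: out=1, reg = 0x9DDD4
clock 6: out=0, reg = 0x4EEEA
clock 7: out=0, reg = 0xA7775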